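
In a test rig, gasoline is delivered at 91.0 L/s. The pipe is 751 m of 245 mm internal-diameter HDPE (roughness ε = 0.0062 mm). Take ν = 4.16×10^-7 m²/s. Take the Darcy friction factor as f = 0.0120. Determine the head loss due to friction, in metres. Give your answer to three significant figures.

h_f ≈ 6.99 m

V = 4Q/(πD²) = 4·0.0910/(π·0.245²) = 1.930 m/s
h_f = f(L/D)V²/(2g) = 0.01200·(751/0.245)·1.930²/(2·9.81) = 6.985 m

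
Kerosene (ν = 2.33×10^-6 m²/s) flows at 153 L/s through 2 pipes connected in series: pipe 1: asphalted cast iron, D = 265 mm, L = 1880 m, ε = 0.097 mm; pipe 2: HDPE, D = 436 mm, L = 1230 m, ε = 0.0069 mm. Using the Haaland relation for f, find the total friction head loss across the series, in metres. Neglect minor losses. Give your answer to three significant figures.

Pipe 1: V = 2.774 m/s, Re = 3.16×10^5, ε/D = 3.66×10^-4, f = 0.01718, h_1 = f(L/D)V²/2g = 47.80 m
Pipe 2: V = 1.025 m/s, Re = 1.92×10^5, ε/D = 1.58×10^-5, f = 0.01572, h_2 = f(L/D)V²/2g = 2.374 m
Series → Q common, losses add: H = Σh = 50.18 m

H ≈ 50.2 m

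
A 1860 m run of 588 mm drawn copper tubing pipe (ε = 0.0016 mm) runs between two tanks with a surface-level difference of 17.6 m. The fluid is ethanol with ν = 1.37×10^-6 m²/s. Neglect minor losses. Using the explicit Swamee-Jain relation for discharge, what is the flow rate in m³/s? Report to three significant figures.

Q ≈ 0.849 m³/s

Swamee-Jain (Type II): Q = -0.965·√(gD⁵h_f/L)·ln[ε/(3.7D) + √(3.17ν²L/(gD³h_f))]
√(gD⁵h_f/L) = √(9.81·0.588⁵·17.6/1860) = 0.08078
ε/(3.7D) = 7.35×10^-7; √(3.17ν²L/(gD³h_f)) = 1.78×10^-5
Q = -0.965·0.08078·ln(1.849×10^-5) = 0.8495 m³/s
Check: V = 3.13 m/s, Re = 1.34×10^6, f = 0.01113, h_f = 17.6 m ≈ 17.6 m ✓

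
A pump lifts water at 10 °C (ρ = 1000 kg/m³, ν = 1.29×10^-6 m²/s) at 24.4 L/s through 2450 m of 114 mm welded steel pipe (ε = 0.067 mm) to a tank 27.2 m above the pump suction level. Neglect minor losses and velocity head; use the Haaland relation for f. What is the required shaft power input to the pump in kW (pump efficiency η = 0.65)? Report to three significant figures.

V = 4Q/(πD²) = 2.391 m/s; Re = 2.11×10^5; ε/D = 5.88×10^-4; f = 0.01900
h_f = f(L/D)V²/2g = 119.0 m
Total head H = z + h_f = 27.2 + 119.0 = 146.2 m
P_hyd = ρgQH = 1000·9.81·0.0244·146.2 = 34.99 kW
P_shaft = P_hyd/η = 34.99/0.65 = 53.82 kW

P_shaft ≈ 53.8 kW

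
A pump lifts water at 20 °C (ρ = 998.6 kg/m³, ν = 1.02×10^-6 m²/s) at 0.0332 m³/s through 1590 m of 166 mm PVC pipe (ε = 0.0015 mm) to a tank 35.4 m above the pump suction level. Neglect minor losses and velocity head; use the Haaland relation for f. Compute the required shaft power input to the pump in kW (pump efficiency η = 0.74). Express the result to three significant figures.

V = 4Q/(πD²) = 1.534 m/s; Re = 2.50×10^5; ε/D = 9.04×10^-6; f = 0.01491
h_f = f(L/D)V²/2g = 17.13 m
Total head H = z + h_f = 35.4 + 17.13 = 52.53 m
P_hyd = ρgQH = 998.6·9.81·0.0332·52.53 = 17.09 kW
P_shaft = P_hyd/η = 17.09/0.74 = 23.09 kW

P_shaft ≈ 23.1 kW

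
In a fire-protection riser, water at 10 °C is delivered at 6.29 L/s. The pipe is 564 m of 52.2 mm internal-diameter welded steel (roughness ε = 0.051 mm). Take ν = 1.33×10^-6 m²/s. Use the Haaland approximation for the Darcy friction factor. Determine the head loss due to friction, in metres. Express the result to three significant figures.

h_f ≈ 103 m

V = 4Q/(πD²) = 4·0.00629/(π·0.0522²) = 2.939 m/s
Re = VD/ν = 2.939·0.0522/1.33×10^-6 = 1.15×10^5 → turbulent
ε/D = 0.051/52.2 = 9.77×10^-4
Haaland: f = 0.02162
h_f = f(L/D)V²/(2g) = 0.02162·(564/0.0522)·2.939²/(2·9.81) = 102.8 m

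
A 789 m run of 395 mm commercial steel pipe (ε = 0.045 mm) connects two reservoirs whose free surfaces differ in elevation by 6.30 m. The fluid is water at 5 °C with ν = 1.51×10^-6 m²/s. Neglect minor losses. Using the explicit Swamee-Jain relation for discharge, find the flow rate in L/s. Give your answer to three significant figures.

Q ≈ 254 L/s

Swamee-Jain (Type II): Q = -0.965·√(gD⁵h_f/L)·ln[ε/(3.7D) + √(3.17ν²L/(gD³h_f))]
√(gD⁵h_f/L) = √(9.81·0.395⁵·6.30/789) = 0.02744
ε/(3.7D) = 3.08×10^-5; √(3.17ν²L/(gD³h_f)) = 3.87×10^-5
Q = -0.965·0.02744·ln(6.948×10^-5) = 0.2536 m³/s
Check: V = 2.07 m/s, Re = 5.41×10^5, f = 0.01450, h_f = 6.32 m ≈ 6.30 m ✓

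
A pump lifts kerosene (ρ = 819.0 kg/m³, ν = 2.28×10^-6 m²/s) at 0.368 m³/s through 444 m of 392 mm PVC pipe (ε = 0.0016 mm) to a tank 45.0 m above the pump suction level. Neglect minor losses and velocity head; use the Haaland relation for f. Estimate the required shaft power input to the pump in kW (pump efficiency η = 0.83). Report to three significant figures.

V = 4Q/(πD²) = 3.049 m/s; Re = 5.24×10^5; ε/D = 4.08×10^-6; f = 0.01300
h_f = f(L/D)V²/2g = 6.977 m
Total head H = z + h_f = 45.0 + 6.977 = 51.98 m
P_hyd = ρgQH = 819.0·9.81·0.368·51.98 = 153.7 kW
P_shaft = P_hyd/η = 153.7/0.83 = 185.2 kW

P_shaft ≈ 185 kW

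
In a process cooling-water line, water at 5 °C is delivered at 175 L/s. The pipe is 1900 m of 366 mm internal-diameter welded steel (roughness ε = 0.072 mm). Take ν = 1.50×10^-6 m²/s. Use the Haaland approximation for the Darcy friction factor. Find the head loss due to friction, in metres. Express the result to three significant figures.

h_f ≈ 11.4 m

V = 4Q/(πD²) = 4·0.175/(π·0.366²) = 1.663 m/s
Re = VD/ν = 1.663·0.366/1.50×10^-6 = 4.06×10^5 → turbulent
ε/D = 0.072/366 = 1.97×10^-4
Haaland: f = 0.01555
h_f = f(L/D)V²/(2g) = 0.01555·(1900/0.366)·1.663²/(2·9.81) = 11.38 m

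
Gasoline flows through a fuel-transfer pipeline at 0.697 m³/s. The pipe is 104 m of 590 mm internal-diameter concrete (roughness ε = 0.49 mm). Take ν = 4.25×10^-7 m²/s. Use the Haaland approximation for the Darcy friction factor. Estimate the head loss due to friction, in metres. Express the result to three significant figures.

h_f ≈ 1.10 m

V = 4Q/(πD²) = 4·0.697/(π·0.590²) = 2.549 m/s
Re = VD/ν = 2.549·0.590/4.25×10^-7 = 3.54×10^6 → turbulent
ε/D = 0.49/590 = 8.31×10^-4
Haaland: f = 0.01890
h_f = f(L/D)V²/(2g) = 0.01890·(104/0.590)·2.549²/(2·9.81) = 1.104 m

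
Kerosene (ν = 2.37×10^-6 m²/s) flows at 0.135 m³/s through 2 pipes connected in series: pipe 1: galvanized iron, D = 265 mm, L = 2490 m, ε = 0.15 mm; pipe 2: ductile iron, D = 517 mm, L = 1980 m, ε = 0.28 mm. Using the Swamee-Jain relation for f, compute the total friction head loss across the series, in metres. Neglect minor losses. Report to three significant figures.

H ≈ 55.6 m

Pipe 1: V = 2.448 m/s, Re = 2.74×10^5, ε/D = 5.66×10^-4, f = 0.01881, h_1 = f(L/D)V²/2g = 53.98 m
Pipe 2: V = 0.6431 m/s, Re = 1.40×10^5, ε/D = 5.42×10^-4, f = 0.01981, h_2 = f(L/D)V²/2g = 1.599 m
Series → Q common, losses add: H = Σh = 55.58 m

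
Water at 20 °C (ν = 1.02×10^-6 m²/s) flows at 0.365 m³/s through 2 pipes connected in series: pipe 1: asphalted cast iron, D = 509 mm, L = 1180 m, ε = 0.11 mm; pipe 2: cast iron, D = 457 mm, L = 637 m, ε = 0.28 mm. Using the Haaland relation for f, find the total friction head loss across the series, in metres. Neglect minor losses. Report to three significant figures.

H ≈ 11.9 m

Pipe 1: V = 1.794 m/s, Re = 8.95×10^5, ε/D = 2.16×10^-4, f = 0.01486, h_1 = f(L/D)V²/2g = 5.649 m
Pipe 2: V = 2.225 m/s, Re = 9.97×10^5, ε/D = 6.13×10^-4, f = 0.01790, h_2 = f(L/D)V²/2g = 6.298 m
Series → Q common, losses add: H = Σh = 11.95 m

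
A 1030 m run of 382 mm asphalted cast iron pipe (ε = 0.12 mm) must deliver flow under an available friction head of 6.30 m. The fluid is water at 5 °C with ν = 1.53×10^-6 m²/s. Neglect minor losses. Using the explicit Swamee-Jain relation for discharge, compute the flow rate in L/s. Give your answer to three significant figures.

Swamee-Jain (Type II): Q = -0.965·√(gD⁵h_f/L)·ln[ε/(3.7D) + √(3.17ν²L/(gD³h_f))]
√(gD⁵h_f/L) = √(9.81·0.382⁵·6.30/1030) = 0.02209
ε/(3.7D) = 8.49×10^-5; √(3.17ν²L/(gD³h_f)) = 4.71×10^-5
Q = -0.965·0.02209·ln(1.320×10^-4) = 0.1904 m³/s
Check: V = 1.66 m/s, Re = 4.15×10^5, f = 0.01670, h_f = 6.34 m ≈ 6.30 m ✓

Q ≈ 190 L/s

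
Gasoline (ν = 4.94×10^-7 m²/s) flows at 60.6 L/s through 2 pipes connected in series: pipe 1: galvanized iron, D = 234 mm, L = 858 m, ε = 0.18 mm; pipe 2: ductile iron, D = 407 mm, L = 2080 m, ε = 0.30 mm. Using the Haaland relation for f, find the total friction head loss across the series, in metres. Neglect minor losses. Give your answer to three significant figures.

Pipe 1: V = 1.409 m/s, Re = 6.67×10^5, ε/D = 7.69×10^-4, f = 0.01895, h_1 = f(L/D)V²/2g = 7.033 m
Pipe 2: V = 0.4658 m/s, Re = 3.84×10^5, ε/D = 7.37×10^-4, f = 0.01912, h_2 = f(L/D)V²/2g = 1.081 m
Series → Q common, losses add: H = Σh = 8.113 m

H ≈ 8.11 m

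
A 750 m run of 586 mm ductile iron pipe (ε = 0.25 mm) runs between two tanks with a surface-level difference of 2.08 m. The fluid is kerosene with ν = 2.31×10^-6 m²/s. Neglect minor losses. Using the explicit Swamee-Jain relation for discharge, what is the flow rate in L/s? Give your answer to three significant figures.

Swamee-Jain (Type II): Q = -0.965·√(gD⁵h_f/L)·ln[ε/(3.7D) + √(3.17ν²L/(gD³h_f))]
√(gD⁵h_f/L) = √(9.81·0.586⁵·2.08/750) = 0.04336
ε/(3.7D) = 1.15×10^-4; √(3.17ν²L/(gD³h_f)) = 5.56×10^-5
Q = -0.965·0.04336·ln(1.709×10^-4) = 0.3630 m³/s
Check: V = 1.35 m/s, Re = 3.41×10^5, f = 0.01772, h_f = 2.09 m ≈ 2.08 m ✓

Q ≈ 363 L/s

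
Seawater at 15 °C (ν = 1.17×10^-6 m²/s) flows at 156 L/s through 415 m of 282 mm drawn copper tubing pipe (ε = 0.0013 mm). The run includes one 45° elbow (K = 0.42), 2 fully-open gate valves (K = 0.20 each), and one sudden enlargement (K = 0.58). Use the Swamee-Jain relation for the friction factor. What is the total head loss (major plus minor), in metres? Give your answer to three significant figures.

V = 4Q/(πD²) = 2.498 m/s; V²/2g = 0.3180 m
Re = 6.02×10^5, ε/D = 4.61×10^-6 → f = 0.01275 (Swamee-Jain)
Major: h_f = f(L/D)·V²/2g = 0.01275·1472·0.3180 = 5.966 m
Minor: ΣK = 1.40; h_m = ΣK·V²/2g = 0.4451 m
Total H_L = 5.966 + 0.4451 = 6.411 m

H_L ≈ 6.41 m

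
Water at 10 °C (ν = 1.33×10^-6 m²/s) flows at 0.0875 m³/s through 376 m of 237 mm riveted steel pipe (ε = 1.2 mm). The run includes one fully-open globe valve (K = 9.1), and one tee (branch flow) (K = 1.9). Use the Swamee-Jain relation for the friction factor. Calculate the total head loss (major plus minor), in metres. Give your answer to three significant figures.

V = 4Q/(πD²) = 1.983 m/s; V²/2g = 0.2005 m
Re = 3.53×10^5, ε/D = 0.00506 → f = 0.03087 (Swamee-Jain)
Major: h_f = f(L/D)·V²/2g = 0.03087·1586·0.2005 = 9.821 m
Minor: ΣK = 11.0; h_m = ΣK·V²/2g = 2.206 m
Total H_L = 9.821 + 2.206 = 12.03 m

H_L ≈ 12.0 m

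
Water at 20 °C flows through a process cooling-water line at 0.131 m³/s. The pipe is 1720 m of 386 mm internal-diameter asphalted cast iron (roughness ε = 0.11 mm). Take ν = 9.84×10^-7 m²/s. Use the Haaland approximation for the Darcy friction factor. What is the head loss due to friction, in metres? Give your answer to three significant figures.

h_f ≈ 4.60 m

V = 4Q/(πD²) = 4·0.131/(π·0.386²) = 1.119 m/s
Re = VD/ν = 1.119·0.386/9.84×10^-7 = 4.39×10^5 → turbulent
ε/D = 0.11/386 = 2.85×10^-4
Haaland: f = 0.01618
h_f = f(L/D)V²/(2g) = 0.01618·(1720/0.386)·1.119²/(2·9.81) = 4.605 m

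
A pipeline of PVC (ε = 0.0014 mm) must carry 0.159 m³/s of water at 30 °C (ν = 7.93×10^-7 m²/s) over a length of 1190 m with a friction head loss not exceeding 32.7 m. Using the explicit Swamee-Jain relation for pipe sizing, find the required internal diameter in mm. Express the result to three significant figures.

Swamee-Jain (Type III): D = 0.66·[ε^1.25·(LQ²/(gh_f))^4.75 + ν·Q^9.4·(L/(gh_f))^5.2]^0.04
LQ²/(gh_f) = 0.09378; L/(gh_f) = 3.710
Term 1 = ε^1.25·(…)^4.75 = 6.31×10^-13; Term 2 = ν·Q^9.4·(…)^5.2 = 2.25×10^-11
D = 0.66·(6.31×10^-13 + 2.25×10^-11)^0.04 = 0.2478 m = 248 mm
Check: V = 3.30 m/s, Re = 1.03×10^6, f = 0.01169, h_f = 31.1 m ≈ 32.7 m ✓

D ≈ 248 mm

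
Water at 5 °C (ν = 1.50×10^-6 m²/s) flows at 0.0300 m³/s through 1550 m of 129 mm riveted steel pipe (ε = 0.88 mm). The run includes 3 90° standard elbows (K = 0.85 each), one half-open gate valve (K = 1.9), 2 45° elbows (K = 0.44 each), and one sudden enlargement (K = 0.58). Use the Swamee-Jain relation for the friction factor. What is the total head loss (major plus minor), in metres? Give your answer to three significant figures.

H_L ≈ 111 m

V = 4Q/(πD²) = 2.295 m/s; V²/2g = 0.2685 m
Re = 1.97×10^5, ε/D = 0.00682 → f = 0.03400 (Swamee-Jain)
Major: h_f = f(L/D)·V²/2g = 0.03400·12016·0.2685 = 109.7 m
Minor: ΣK = 5.91; h_m = ΣK·V²/2g = 1.587 m
Total H_L = 109.7 + 1.587 = 111.3 m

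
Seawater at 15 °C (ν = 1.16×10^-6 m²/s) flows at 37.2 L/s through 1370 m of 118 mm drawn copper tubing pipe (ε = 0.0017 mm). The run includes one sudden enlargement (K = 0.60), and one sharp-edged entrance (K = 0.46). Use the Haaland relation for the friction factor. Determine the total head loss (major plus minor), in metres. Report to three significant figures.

V = 4Q/(πD²) = 3.402 m/s; V²/2g = 0.5898 m
Re = 3.46×10^5, ε/D = 1.44×10^-5 → f = 0.01410 (Haaland)
Major: h_f = f(L/D)·V²/2g = 0.01410·11610·0.5898 = 96.52 m
Minor: ΣK = 1.06; h_m = ΣK·V²/2g = 0.6252 m
Total H_L = 96.52 + 0.6252 = 97.15 m

H_L ≈ 97.1 m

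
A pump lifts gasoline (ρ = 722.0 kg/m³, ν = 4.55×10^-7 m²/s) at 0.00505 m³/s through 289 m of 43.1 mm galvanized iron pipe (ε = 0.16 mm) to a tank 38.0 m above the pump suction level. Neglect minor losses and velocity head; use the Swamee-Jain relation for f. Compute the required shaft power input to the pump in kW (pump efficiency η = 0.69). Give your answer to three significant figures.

V = 4Q/(πD²) = 3.461 m/s; Re = 3.28×10^5; ε/D = 0.00371; f = 0.02830
h_f = f(L/D)V²/2g = 115.9 m
Total head H = z + h_f = 38.0 + 115.9 = 153.9 m
P_hyd = ρgQH = 722.0·9.81·0.00505·153.9 = 5.503 kW
P_shaft = P_hyd/η = 5.503/0.69 = 7.976 kW

P_shaft ≈ 7.98 kW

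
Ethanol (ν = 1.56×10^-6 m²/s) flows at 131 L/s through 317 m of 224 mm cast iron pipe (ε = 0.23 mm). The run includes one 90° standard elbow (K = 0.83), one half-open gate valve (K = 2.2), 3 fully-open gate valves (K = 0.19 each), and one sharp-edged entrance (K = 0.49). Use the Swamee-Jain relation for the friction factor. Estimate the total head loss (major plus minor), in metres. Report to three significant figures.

H_L ≈ 18.6 m

V = 4Q/(πD²) = 3.324 m/s; V²/2g = 0.5632 m
Re = 4.77×10^5, ε/D = 0.00103 → f = 0.02050 (Swamee-Jain)
Major: h_f = f(L/D)·V²/2g = 0.02050·1415·0.5632 = 16.34 m
Minor: ΣK = 4.09; h_m = ΣK·V²/2g = 2.304 m
Total H_L = 16.34 + 2.304 = 18.64 m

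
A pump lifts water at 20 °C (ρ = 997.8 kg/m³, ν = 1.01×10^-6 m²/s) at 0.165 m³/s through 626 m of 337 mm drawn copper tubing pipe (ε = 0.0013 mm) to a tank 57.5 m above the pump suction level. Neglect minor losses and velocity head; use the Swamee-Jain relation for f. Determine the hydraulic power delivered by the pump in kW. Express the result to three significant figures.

P_hyd ≈ 99.5 kW

V = 4Q/(πD²) = 1.850 m/s; Re = 6.17×10^5; ε/D = 3.86×10^-6; f = 0.01268
h_f = f(L/D)V²/2g = 4.109 m
Total head H = z + h_f = 57.5 + 4.109 = 61.61 m
P_hyd = ρgQH = 997.8·9.81·0.165·61.61 = 99.50 kW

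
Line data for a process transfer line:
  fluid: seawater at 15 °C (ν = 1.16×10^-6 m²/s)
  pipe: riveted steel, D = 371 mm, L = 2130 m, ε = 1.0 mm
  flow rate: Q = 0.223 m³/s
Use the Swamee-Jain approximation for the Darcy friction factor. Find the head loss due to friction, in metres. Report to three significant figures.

h_f ≈ 32.0 m

V = 4Q/(πD²) = 4·0.223/(π·0.371²) = 2.063 m/s
Re = VD/ν = 2.063·0.371/1.16×10^-6 = 6.60×10^5 → turbulent
ε/D = 1.0/371 = 0.00270
Swamee-Jain: f = 0.02571
h_f = f(L/D)V²/(2g) = 0.02571·(2130/0.371)·2.063²/(2·9.81) = 32.02 m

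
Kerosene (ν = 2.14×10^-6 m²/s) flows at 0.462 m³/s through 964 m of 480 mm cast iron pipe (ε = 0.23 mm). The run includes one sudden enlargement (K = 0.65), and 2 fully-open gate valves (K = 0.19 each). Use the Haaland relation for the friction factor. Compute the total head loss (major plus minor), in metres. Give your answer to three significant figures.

H_L ≈ 11.9 m

V = 4Q/(πD²) = 2.553 m/s; V²/2g = 0.3322 m
Re = 5.73×10^5, ε/D = 4.79×10^-4 → f = 0.01734 (Haaland)
Major: h_f = f(L/D)·V²/2g = 0.01734·2008·0.3322 = 11.57 m
Minor: ΣK = 1.03; h_m = ΣK·V²/2g = 0.3422 m
Total H_L = 11.57 + 0.3422 = 11.91 m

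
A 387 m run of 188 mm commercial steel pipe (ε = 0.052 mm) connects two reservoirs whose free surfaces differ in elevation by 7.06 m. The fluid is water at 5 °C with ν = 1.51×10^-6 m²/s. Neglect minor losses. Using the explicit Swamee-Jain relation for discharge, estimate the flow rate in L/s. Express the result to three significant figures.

Q ≈ 55.0 L/s

Swamee-Jain (Type II): Q = -0.965·√(gD⁵h_f/L)·ln[ε/(3.7D) + √(3.17ν²L/(gD³h_f))]
√(gD⁵h_f/L) = √(9.81·0.188⁵·7.06/387) = 0.006483
ε/(3.7D) = 7.48×10^-5; √(3.17ν²L/(gD³h_f)) = 7.80×10^-5
Q = -0.965·0.006483·ln(1.527×10^-4) = 0.05497 m³/s
Check: V = 1.98 m/s, Re = 2.47×10^5, f = 0.01723, h_f = 7.09 m ≈ 7.06 m ✓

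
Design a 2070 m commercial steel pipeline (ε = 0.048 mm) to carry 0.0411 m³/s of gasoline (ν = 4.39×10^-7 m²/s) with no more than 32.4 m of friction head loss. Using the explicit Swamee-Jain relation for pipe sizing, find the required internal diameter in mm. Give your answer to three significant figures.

Swamee-Jain (Type III): D = 0.66·[ε^1.25·(LQ²/(gh_f))^4.75 + ν·Q^9.4·(L/(gh_f))^5.2]^0.04
LQ²/(gh_f) = 0.01100; L/(gh_f) = 6.513
Term 1 = ε^1.25·(…)^4.75 = 1.99×10^-15; Term 2 = ν·Q^9.4·(…)^5.2 = 6.98×10^-16
D = 0.66·(1.99×10^-15 + 6.98×10^-16)^0.04 = 0.1725 m = 172 mm
Check: V = 1.76 m/s, Re = 6.91×10^5, f = 0.01586, h_f = 30.0 m ≈ 32.4 m ✓

D ≈ 172 mm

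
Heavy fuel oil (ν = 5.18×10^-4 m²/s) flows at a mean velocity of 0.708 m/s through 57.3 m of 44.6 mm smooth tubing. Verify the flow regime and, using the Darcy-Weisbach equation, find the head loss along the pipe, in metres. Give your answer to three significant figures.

h_f ≈ 34.5 m

Re = VD/ν = 0.708·0.04460/5.18×10^-4 = 61.0 → laminar (Re < 2300)
f = 64/Re = 1.050
h_f = f(L/D)V²/(2g) = 1.050·(57.3/0.04460)·0.708²/(2·9.81) = 34.46 m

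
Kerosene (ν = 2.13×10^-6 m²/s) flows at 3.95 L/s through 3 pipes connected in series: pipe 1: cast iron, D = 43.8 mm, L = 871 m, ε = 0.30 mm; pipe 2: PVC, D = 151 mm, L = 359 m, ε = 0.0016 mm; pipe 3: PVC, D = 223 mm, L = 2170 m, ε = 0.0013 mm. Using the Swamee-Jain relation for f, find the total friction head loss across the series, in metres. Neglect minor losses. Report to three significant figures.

Pipe 1: V = 2.622 m/s, Re = 5.39×10^4, ε/D = 0.00685, f = 0.03523, h_1 = f(L/D)V²/2g = 245.4 m
Pipe 2: V = 0.2206 m/s, Re = 1.56×10^4, ε/D = 1.06×10^-5, f = 0.02751, h_2 = f(L/D)V²/2g = 0.1622 m
Pipe 3: V = 0.1011 m/s, Re = 1.06×10^4, ε/D = 5.83×10^-6, f = 0.03050, h_3 = f(L/D)V²/2g = 0.1547 m
Series → Q common, losses add: H = Σh = 245.7 m

H ≈ 246 m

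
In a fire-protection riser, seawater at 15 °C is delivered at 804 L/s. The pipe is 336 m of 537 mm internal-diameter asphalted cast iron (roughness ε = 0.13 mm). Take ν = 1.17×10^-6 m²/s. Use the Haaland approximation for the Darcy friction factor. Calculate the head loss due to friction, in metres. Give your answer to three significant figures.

h_f ≈ 5.94 m

V = 4Q/(πD²) = 4·0.804/(π·0.537²) = 3.550 m/s
Re = VD/ν = 3.550·0.537/1.17×10^-6 = 1.63×10^6 → turbulent
ε/D = 0.13/537 = 2.42×10^-4
Haaland: f = 0.01478
h_f = f(L/D)V²/(2g) = 0.01478·(336/0.537)·3.550²/(2·9.81) = 5.939 m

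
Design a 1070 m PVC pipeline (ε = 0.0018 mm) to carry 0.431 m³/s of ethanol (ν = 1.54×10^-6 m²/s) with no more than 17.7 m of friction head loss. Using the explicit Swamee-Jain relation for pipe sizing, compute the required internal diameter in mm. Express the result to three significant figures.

Swamee-Jain (Type III): D = 0.66·[ε^1.25·(LQ²/(gh_f))^4.75 + ν·Q^9.4·(L/(gh_f))^5.2]^0.04
LQ²/(gh_f) = 1.145; L/(gh_f) = 6.162
Term 1 = ε^1.25·(…)^4.75 = 1.25×10^-7; Term 2 = ν·Q^9.4·(…)^5.2 = 7.22×10^-6
D = 0.66·(1.25×10^-7 + 7.22×10^-6)^0.04 = 0.4113 m = 411 mm
Check: V = 3.24 m/s, Re = 8.66×10^5, f = 0.01199, h_f = 16.7 m ≈ 17.7 m ✓

D ≈ 411 mm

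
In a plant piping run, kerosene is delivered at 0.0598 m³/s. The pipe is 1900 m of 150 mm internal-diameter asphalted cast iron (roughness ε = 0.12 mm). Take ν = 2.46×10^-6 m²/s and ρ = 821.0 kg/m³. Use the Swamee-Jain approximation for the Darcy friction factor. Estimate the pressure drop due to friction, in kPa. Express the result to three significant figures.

Δp ≈ 1210 kPa

V = 4Q/(πD²) = 4·0.0598/(π·0.150²) = 3.384 m/s
Re = VD/ν = 3.384·0.150/2.46×10^-6 = 2.06×10^5 → turbulent
ε/D = 0.12/150 = 8.00×10^-4
Swamee-Jain: f = 0.02032
h_f = f(L/D)V²/(2g) = 0.02032·(1900/0.150)·3.384²/(2·9.81) = 150.2 m
Δp = ρg·h_f = 821.0·9.81·150.2 = 1210 kPa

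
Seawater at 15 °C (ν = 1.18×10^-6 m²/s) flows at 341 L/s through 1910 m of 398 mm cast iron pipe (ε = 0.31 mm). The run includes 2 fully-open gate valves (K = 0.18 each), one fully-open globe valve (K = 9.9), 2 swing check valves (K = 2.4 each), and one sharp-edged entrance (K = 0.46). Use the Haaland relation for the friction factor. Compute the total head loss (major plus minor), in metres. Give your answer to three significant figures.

V = 4Q/(πD²) = 2.741 m/s; V²/2g = 0.3829 m
Re = 9.24×10^5, ε/D = 7.79×10^-4 → f = 0.01888 (Haaland)
Major: h_f = f(L/D)·V²/2g = 0.01888·4799·0.3829 = 34.68 m
Minor: ΣK = 15.5; h_m = ΣK·V²/2g = 5.943 m
Total H_L = 34.68 + 5.943 = 40.63 m

H_L ≈ 40.6 m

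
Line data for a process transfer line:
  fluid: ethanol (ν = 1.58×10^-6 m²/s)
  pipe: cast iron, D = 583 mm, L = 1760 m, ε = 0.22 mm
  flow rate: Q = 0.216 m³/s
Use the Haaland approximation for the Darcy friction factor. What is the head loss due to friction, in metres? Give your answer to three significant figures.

h_f ≈ 1.75 m

V = 4Q/(πD²) = 4·0.216/(π·0.583²) = 0.8091 m/s
Re = VD/ν = 0.8091·0.583/1.58×10^-6 = 2.99×10^5 → turbulent
ε/D = 0.22/583 = 3.77×10^-4
Haaland: f = 0.01733
h_f = f(L/D)V²/(2g) = 0.01733·(1760/0.583)·0.8091²/(2·9.81) = 1.746 m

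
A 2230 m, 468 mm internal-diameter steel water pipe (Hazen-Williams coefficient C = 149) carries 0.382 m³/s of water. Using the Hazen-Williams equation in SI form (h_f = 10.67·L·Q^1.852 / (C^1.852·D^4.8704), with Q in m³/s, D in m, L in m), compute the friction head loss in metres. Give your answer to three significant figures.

h_f ≈ 15.3 m

h_f = 10.67·2230·0.382^1.852 / (149^1.852·0.468^4.8704) = 15.27 m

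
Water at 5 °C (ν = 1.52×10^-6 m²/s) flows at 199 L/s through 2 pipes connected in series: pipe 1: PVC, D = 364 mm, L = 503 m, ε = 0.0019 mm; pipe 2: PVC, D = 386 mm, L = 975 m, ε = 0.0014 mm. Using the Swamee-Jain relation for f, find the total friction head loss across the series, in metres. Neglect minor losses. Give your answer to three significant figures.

H ≈ 8.47 m

Pipe 1: V = 1.912 m/s, Re = 4.58×10^5, ε/D = 5.22×10^-6, f = 0.01338, h_1 = f(L/D)V²/2g = 3.446 m
Pipe 2: V = 1.701 m/s, Re = 4.32×10^5, ε/D = 3.63×10^-6, f = 0.01349, h_2 = f(L/D)V²/2g = 5.024 m
Series → Q common, losses add: H = Σh = 8.470 m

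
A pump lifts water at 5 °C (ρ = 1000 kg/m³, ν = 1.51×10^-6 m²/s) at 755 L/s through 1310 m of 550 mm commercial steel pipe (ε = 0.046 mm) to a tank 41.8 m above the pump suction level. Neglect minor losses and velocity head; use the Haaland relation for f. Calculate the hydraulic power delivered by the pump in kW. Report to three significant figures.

V = 4Q/(πD²) = 3.178 m/s; Re = 1.16×10^6; ε/D = 8.36×10^-5; f = 0.01292
h_f = f(L/D)V²/2g = 15.83 m
Total head H = z + h_f = 41.8 + 15.83 = 57.63 m
P_hyd = ρgQH = 1000·9.81·0.755·57.63 = 426.9 kW

P_hyd ≈ 427 kW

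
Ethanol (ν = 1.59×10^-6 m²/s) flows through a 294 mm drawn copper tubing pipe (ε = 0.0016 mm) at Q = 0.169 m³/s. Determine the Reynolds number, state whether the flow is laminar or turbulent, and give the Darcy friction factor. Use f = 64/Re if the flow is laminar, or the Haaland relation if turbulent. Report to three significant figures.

V = 4Q/(πD²) = 2.489 m/s
Re = VD/ν = 2.489·0.294/1.59×10^-6 = 4.60×10^5
Re > 4000 → turbulent; ε/D = 5.44×10^-6
Haaland: f = 0.01331

Re ≈ 4.60×10^5; turbulent; f ≈ 0.0133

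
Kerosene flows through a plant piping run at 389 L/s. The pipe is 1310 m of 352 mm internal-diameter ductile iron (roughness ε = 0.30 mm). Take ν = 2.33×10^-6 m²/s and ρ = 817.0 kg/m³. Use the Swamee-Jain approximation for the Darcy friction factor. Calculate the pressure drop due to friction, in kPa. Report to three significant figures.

Δp ≈ 475 kPa

V = 4Q/(πD²) = 4·0.389/(π·0.352²) = 3.997 m/s
Re = VD/ν = 3.997·0.352/2.33×10^-6 = 6.04×10^5 → turbulent
ε/D = 0.30/352 = 8.52×10^-4
Swamee-Jain: f = 0.01957
h_f = f(L/D)V²/(2g) = 0.01957·(1310/0.352)·3.997²/(2·9.81) = 59.30 m
Δp = ρg·h_f = 817.0·9.81·59.30 = 475.3 kPa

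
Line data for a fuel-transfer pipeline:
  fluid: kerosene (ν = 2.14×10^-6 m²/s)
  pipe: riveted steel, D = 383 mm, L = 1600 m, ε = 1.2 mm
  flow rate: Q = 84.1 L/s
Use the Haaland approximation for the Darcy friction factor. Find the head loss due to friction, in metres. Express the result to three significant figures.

V = 4Q/(πD²) = 4·0.0841/(π·0.383²) = 0.7300 m/s
Re = VD/ν = 0.7300·0.383/2.14×10^-6 = 1.31×10^5 → turbulent
ε/D = 1.2/383 = 0.00313
Haaland: f = 0.02742
h_f = f(L/D)V²/(2g) = 0.02742·(1600/0.383)·0.7300²/(2·9.81) = 3.111 m

h_f ≈ 3.11 m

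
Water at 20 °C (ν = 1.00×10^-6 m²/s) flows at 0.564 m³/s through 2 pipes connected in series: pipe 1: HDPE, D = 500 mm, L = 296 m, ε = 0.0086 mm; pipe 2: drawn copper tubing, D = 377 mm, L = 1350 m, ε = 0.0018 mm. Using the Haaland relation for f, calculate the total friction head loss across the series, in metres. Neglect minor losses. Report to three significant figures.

H ≈ 52.0 m

Pipe 1: V = 2.872 m/s, Re = 1.44×10^6, ε/D = 1.72×10^-5, f = 0.01132, h_1 = f(L/D)V²/2g = 2.819 m
Pipe 2: V = 5.053 m/s, Re = 1.90×10^6, ε/D = 4.77×10^-6, f = 0.01056, h_2 = f(L/D)V²/2g = 49.18 m
Series → Q common, losses add: H = Σh = 52.00 m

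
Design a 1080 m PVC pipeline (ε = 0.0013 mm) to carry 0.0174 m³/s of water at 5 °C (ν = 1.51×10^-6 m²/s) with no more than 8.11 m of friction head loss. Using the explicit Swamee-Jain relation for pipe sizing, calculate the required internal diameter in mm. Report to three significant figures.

D ≈ 145 mm

Swamee-Jain (Type III): D = 0.66·[ε^1.25·(LQ²/(gh_f))^4.75 + ν·Q^9.4·(L/(gh_f))^5.2]^0.04
LQ²/(gh_f) = 0.004110; L/(gh_f) = 13.57
Term 1 = ε^1.25·(…)^4.75 = 2.03×10^-19; Term 2 = ν·Q^9.4·(…)^5.2 = 3.39×10^-17
D = 0.66·(2.03×10^-19 + 3.39×10^-17)^0.04 = 0.1448 m = 145 mm
Check: V = 1.06 m/s, Re = 1.01×10^5, f = 0.01787, h_f = 7.58 m ≈ 8.11 m ✓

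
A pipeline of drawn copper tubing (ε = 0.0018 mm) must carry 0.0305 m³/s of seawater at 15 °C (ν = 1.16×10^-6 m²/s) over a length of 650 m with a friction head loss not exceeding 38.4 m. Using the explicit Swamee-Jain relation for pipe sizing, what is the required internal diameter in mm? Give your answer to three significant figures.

Swamee-Jain (Type III): D = 0.66·[ε^1.25·(LQ²/(gh_f))^4.75 + ν·Q^9.4·(L/(gh_f))^5.2]^0.04
LQ²/(gh_f) = 0.001605; L/(gh_f) = 1.725
Term 1 = ε^1.25·(…)^4.75 = 3.51×10^-21; Term 2 = ν·Q^9.4·(…)^5.2 = 1.12×10^-19
D = 0.66·(3.51×10^-21 + 1.12×10^-19)^0.04 = 0.1154 m = 115 mm
Check: V = 2.92 m/s, Re = 2.90×10^5, f = 0.01464, h_f = 35.8 m ≈ 38.4 m ✓

D ≈ 115 mm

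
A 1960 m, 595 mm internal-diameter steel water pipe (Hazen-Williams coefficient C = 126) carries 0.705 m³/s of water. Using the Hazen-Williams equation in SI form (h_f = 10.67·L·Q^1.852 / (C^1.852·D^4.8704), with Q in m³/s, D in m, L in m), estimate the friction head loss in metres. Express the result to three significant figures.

h_f = 10.67·1960·0.705^1.852 / (126^1.852·0.595^4.8704) = 17.68 m

h_f ≈ 17.7 m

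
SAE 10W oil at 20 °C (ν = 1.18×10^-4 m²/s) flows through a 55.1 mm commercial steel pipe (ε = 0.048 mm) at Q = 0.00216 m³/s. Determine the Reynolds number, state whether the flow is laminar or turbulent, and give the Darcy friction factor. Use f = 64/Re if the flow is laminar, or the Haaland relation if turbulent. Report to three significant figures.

V = 4Q/(πD²) = 0.9059 m/s
Re = VD/ν = 0.9059·0.0551/1.18×10^-4 = 423
Re < 2300 → laminar → f = 64/Re = 0.1513

Re ≈ 423; laminar; f = 64/Re ≈ 0.151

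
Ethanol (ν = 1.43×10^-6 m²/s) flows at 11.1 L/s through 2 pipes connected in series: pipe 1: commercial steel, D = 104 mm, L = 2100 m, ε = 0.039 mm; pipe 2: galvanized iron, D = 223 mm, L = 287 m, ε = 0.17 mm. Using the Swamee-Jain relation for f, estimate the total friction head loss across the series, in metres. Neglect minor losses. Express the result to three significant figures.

H ≈ 35.3 m

Pipe 1: V = 1.307 m/s, Re = 9.50×10^4, ε/D = 3.75×10^-4, f = 0.02000, h_1 = f(L/D)V²/2g = 35.14 m
Pipe 2: V = 0.2842 m/s, Re = 4.43×10^4, ε/D = 7.62×10^-4, f = 0.02391, h_2 = f(L/D)V²/2g = 0.1267 m
Series → Q common, losses add: H = Σh = 35.27 m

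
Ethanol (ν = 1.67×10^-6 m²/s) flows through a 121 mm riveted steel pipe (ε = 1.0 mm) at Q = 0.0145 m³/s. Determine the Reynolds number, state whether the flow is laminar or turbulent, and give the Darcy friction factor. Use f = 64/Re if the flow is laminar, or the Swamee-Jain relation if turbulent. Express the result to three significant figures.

Re ≈ 9.14×10^4; turbulent; f ≈ 0.0366

V = 4Q/(πD²) = 1.261 m/s
Re = VD/ν = 1.261·0.121/1.67×10^-6 = 9.14×10^4
Re > 4000 → turbulent; ε/D = 0.00826
Swamee-Jain: f = 0.03658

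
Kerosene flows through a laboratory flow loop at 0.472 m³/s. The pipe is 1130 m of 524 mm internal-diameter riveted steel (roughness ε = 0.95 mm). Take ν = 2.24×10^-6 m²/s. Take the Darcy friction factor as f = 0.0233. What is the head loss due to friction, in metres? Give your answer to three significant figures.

V = 4Q/(πD²) = 4·0.472/(π·0.524²) = 2.189 m/s
h_f = f(L/D)V²/(2g) = 0.02330·(1130/0.524)·2.189²/(2·9.81) = 12.27 m

h_f ≈ 12.3 m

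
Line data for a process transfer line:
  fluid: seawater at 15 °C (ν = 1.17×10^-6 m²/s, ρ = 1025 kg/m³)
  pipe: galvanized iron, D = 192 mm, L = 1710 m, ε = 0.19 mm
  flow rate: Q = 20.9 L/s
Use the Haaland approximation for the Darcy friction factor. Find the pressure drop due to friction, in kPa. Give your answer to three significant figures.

Δp ≈ 51.4 kPa

V = 4Q/(πD²) = 4·0.0209/(π·0.192²) = 0.7219 m/s
Re = VD/ν = 0.7219·0.192/1.17×10^-6 = 1.18×10^5 → turbulent
ε/D = 0.19/192 = 9.90×10^-4
Haaland: f = 0.02162
h_f = f(L/D)V²/(2g) = 0.02162·(1710/0.192)·0.7219²/(2·9.81) = 5.113 m
Δp = ρg·h_f = 1025·9.81·5.113 = 51.41 kPa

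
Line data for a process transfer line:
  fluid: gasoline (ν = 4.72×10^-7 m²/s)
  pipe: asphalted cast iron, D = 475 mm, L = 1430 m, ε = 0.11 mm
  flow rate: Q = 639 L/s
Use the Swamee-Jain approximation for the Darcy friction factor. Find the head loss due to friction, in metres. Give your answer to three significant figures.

V = 4Q/(πD²) = 4·0.639/(π·0.475²) = 3.606 m/s
Re = VD/ν = 3.606·0.475/4.72×10^-7 = 3.63×10^6 → turbulent
ε/D = 0.11/475 = 2.32×10^-4
Swamee-Jain: f = 0.01447
h_f = f(L/D)V²/(2g) = 0.01447·(1430/0.475)·3.606²/(2·9.81) = 28.87 m

h_f ≈ 28.9 m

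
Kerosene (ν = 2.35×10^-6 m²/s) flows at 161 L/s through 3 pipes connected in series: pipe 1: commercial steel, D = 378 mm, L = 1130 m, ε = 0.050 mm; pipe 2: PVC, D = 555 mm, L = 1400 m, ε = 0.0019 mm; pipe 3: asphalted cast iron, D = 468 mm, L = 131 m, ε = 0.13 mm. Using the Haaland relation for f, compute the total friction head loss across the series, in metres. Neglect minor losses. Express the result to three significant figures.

H ≈ 6.19 m

Pipe 1: V = 1.435 m/s, Re = 2.31×10^5, ε/D = 1.32×10^-4, f = 0.01607, h_1 = f(L/D)V²/2g = 5.041 m
Pipe 2: V = 0.6655 m/s, Re = 1.57×10^5, ε/D = 3.42×10^-6, f = 0.01627, h_2 = f(L/D)V²/2g = 0.9264 m
Pipe 3: V = 0.9359 m/s, Re = 1.86×10^5, ε/D = 2.78×10^-4, f = 0.01752, h_3 = f(L/D)V²/2g = 0.2189 m
Series → Q common, losses add: H = Σh = 6.186 m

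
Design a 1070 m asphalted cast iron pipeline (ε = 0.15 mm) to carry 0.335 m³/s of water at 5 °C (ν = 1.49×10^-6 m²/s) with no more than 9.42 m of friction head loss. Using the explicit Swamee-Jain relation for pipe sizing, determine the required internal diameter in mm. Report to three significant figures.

D ≈ 451 mm

Swamee-Jain (Type III): D = 0.66·[ε^1.25·(LQ²/(gh_f))^4.75 + ν·Q^9.4·(L/(gh_f))^5.2]^0.04
LQ²/(gh_f) = 1.299; L/(gh_f) = 11.58
Term 1 = ε^1.25·(…)^4.75 = 5.76×10^-5; Term 2 = ν·Q^9.4·(…)^5.2 = 1.74×10^-5
D = 0.66·(5.76×10^-5 + 1.74×10^-5)^0.04 = 0.4514 m = 451 mm
Check: V = 2.09 m/s, Re = 6.34×10^5, f = 0.01639, h_f = 8.68 m ≈ 9.42 m ✓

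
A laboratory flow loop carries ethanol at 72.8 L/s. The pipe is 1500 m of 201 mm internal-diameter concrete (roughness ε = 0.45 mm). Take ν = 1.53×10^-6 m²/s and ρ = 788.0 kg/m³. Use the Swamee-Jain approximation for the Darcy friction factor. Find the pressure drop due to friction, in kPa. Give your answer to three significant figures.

V = 4Q/(πD²) = 4·0.0728/(π·0.201²) = 2.294 m/s
Re = VD/ν = 2.294·0.201/1.53×10^-6 = 3.01×10^5 → turbulent
ε/D = 0.45/201 = 0.00224
Swamee-Jain: f = 0.02484
h_f = f(L/D)V²/(2g) = 0.02484·(1500/0.201)·2.294²/(2·9.81) = 49.73 m
Δp = ρg·h_f = 788.0·9.81·49.73 = 384.5 kPa

Δp ≈ 384 kPa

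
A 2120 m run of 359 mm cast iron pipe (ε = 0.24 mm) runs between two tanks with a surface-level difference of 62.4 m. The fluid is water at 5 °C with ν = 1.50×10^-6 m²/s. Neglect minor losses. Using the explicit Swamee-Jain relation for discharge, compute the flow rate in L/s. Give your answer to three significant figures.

Swamee-Jain (Type II): Q = -0.965·√(gD⁵h_f/L)·ln[ε/(3.7D) + √(3.17ν²L/(gD³h_f))]
√(gD⁵h_f/L) = √(9.81·0.359⁵·62.4/2120) = 0.04149
ε/(3.7D) = 1.81×10^-4; √(3.17ν²L/(gD³h_f)) = 2.31×10^-5
Q = -0.965·0.04149·ln(2.038×10^-4) = 0.3403 m³/s
Check: V = 3.36 m/s, Re = 8.05×10^5, f = 0.01845, h_f = 62.8 m ≈ 62.4 m ✓

Q ≈ 340 L/s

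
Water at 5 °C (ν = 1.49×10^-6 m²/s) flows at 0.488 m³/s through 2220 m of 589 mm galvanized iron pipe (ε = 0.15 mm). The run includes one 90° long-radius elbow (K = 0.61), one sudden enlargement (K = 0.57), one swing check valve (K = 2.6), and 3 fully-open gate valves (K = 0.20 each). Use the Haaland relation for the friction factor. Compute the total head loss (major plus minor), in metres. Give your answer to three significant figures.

V = 4Q/(πD²) = 1.791 m/s; V²/2g = 0.1635 m
Re = 7.08×10^5, ε/D = 2.55×10^-4 → f = 0.01543 (Haaland)
Major: h_f = f(L/D)·V²/2g = 0.01543·3769·0.1635 = 9.510 m
Minor: ΣK = 4.38; h_m = ΣK·V²/2g = 0.7161 m
Total H_L = 9.510 + 0.7161 = 10.23 m

H_L ≈ 10.2 m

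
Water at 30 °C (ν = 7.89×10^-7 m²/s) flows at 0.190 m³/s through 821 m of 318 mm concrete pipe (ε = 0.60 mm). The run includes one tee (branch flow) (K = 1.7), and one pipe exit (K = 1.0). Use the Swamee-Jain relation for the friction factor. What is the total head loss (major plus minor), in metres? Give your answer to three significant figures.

H_L ≈ 18.4 m

V = 4Q/(πD²) = 2.392 m/s; V²/2g = 0.2917 m
Re = 9.64×10^5, ε/D = 0.00189 → f = 0.02334 (Swamee-Jain)
Major: h_f = f(L/D)·V²/2g = 0.02334·2582·0.2917 = 17.58 m
Minor: ΣK = 2.70; h_m = ΣK·V²/2g = 0.7876 m
Total H_L = 17.58 + 0.7876 = 18.36 m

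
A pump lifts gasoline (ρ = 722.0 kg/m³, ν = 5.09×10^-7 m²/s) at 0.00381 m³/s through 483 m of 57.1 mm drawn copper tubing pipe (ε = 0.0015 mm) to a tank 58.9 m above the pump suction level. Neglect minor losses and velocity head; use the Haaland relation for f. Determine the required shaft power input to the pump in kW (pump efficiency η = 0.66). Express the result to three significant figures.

V = 4Q/(πD²) = 1.488 m/s; Re = 1.67×10^5; ε/D = 2.63×10^-5; f = 0.01621
h_f = f(L/D)V²/2g = 15.47 m
Total head H = z + h_f = 58.9 + 15.47 = 74.37 m
P_hyd = ρgQH = 722.0·9.81·0.00381·74.37 = 2.007 kW
P_shaft = P_hyd/η = 2.007/0.66 = 3.041 kW

P_shaft ≈ 3.04 kW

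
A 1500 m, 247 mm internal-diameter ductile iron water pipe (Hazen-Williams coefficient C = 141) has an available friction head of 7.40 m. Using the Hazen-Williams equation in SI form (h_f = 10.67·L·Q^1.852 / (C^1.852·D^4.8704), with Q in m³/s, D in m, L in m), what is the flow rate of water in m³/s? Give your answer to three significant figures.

Q ≈ 0.0564 m³/s

Rearranging: Q = [h_f·C^1.852·D^4.8704 / (10.67·L)]^(1/1.852)
Q = [7.40·141^1.852·0.247^4.8704 / (10.67·1500)]^0.540 = 0.05641 m³/s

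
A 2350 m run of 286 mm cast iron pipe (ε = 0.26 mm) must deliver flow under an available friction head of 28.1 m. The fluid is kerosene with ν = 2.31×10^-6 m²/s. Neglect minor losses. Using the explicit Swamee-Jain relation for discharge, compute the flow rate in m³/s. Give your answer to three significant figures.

Swamee-Jain (Type II): Q = -0.965·√(gD⁵h_f/L)·ln[ε/(3.7D) + √(3.17ν²L/(gD³h_f))]
√(gD⁵h_f/L) = √(9.81·0.286⁵·28.1/2350) = 0.01498
ε/(3.7D) = 2.46×10^-4; √(3.17ν²L/(gD³h_f)) = 7.85×10^-5
Q = -0.965·0.01498·ln(3.242×10^-4) = 0.1162 m³/s
Check: V = 1.81 m/s, Re = 2.24×10^5, f = 0.02068, h_f = 28.3 m ≈ 28.1 m ✓

Q ≈ 0.116 m³/s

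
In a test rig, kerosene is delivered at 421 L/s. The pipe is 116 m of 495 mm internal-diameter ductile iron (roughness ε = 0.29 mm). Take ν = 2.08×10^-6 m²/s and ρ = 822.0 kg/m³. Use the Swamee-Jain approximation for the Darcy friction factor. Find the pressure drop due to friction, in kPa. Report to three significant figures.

V = 4Q/(πD²) = 4·0.421/(π·0.495²) = 2.188 m/s
Re = VD/ν = 2.188·0.495/2.08×10^-6 = 5.21×10^5 → turbulent
ε/D = 0.29/495 = 5.86×10^-4
Swamee-Jain: f = 0.01826
h_f = f(L/D)V²/(2g) = 0.01826·(116/0.495)·2.188²/(2·9.81) = 1.044 m
Δp = ρg·h_f = 822.0·9.81·1.044 = 8.417 kPa

Δp ≈ 8.42 kPa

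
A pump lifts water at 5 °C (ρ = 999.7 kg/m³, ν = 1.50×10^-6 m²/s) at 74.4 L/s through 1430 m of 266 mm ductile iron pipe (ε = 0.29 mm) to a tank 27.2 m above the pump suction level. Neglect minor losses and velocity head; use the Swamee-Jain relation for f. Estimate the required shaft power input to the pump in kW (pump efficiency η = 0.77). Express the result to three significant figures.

V = 4Q/(πD²) = 1.339 m/s; Re = 2.37×10^5; ε/D = 0.00109; f = 0.02134
h_f = f(L/D)V²/2g = 10.48 m
Total head H = z + h_f = 27.2 + 10.48 = 37.68 m
P_hyd = ρgQH = 999.7·9.81·0.0744·37.68 = 27.49 kW
P_shaft = P_hyd/η = 27.49/0.77 = 35.71 kW

P_shaft ≈ 35.7 kW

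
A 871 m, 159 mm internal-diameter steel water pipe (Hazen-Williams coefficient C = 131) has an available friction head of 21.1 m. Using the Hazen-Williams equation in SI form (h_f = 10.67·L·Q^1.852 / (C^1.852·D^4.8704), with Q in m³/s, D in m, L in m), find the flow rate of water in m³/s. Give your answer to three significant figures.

Q ≈ 0.0389 m³/s

Rearranging: Q = [h_f·C^1.852·D^4.8704 / (10.67·L)]^(1/1.852)
Q = [21.1·131^1.852·0.159^4.8704 / (10.67·871)]^0.540 = 0.03886 m³/s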